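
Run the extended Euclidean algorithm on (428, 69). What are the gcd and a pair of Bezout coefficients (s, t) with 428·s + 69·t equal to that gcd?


Euclidean algorithm on (428, 69) — divide until remainder is 0:
  428 = 6 · 69 + 14
  69 = 4 · 14 + 13
  14 = 1 · 13 + 1
  13 = 13 · 1 + 0
gcd(428, 69) = 1.
Track Bezout coefficients alongside the remainders: start with r₀ = 428 = a·1 + b·0 (s = 1, t = 0) and r₁ = 69 = a·0 + b·1 (s = 0, t = 1); each new remainder r_{k+1} = r_{k-1} − q_k·r_k inherits s_{k+1} = s_{k-1} − q_k·s_k, t_{k+1} = t_{k-1} − q_k·t_k, so r_k = a·s_k + b·t_k at every step:
  q = 6: r = 14, s = 1 − 6·0 = 1, t = 0 − 6·1 = -6  (check: 428·1 + 69·(-6) = 14)
  q = 4: r = 13, s = 0 − 4·1 = -4, t = 1 − 4·(-6) = 25  (check: 428·(-4) + 69·25 = 13)
  q = 1: r = 1, s = 1 − 1·(-4) = 5, t = -6 − 1·25 = -31  (check: 428·5 + 69·(-31) = 1)
The row with r = 1 (the gcd) gives the Bezout coefficients s = 5, t = -31.
Result: 428 · (5) + 69 · (-31) = 1.

gcd(428, 69) = 1; s = 5, t = -31 (check: 428·5 + 69·(-31) = 1).


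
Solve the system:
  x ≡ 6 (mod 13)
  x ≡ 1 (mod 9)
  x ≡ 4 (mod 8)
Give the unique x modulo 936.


Moduli 13, 9, 8 are pairwise coprime; by CRT there is a unique solution modulo M = 13 · 9 · 8 = 936.
Solve pairwise, accumulating the modulus:
  Start with x ≡ 6 (mod 13).
  Combine with x ≡ 1 (mod 9): since gcd(13, 9) = 1, we get a unique residue mod 117.
    Write x = 6 + 13·t and substitute into x ≡ 1 (mod 9): 13·t ≡ 1 − 6 = -5 (mod 9).
    Reduce coefficients mod 9: 4·t ≡ 4 (mod 9).
    The inverse of 4 mod 9 is 7 (since 4·7 = 28 = 3·9 + 1), so t ≡ 7·4 = 28 ≡ 1 (mod 9).
    Then x = 6 + 13·1 = 19, valid modulo lcm(13, 9) = 117: x ≡ 19 (mod 117).
  Combine with x ≡ 4 (mod 8): since gcd(117, 8) = 1, we get a unique residue mod 936.
    Write x = 19 + 117·t and substitute into x ≡ 4 (mod 8): 117·t ≡ 4 − 19 = -15 (mod 8).
    Reduce coefficients mod 8: 5·t ≡ 1 (mod 8).
    The inverse of 5 mod 8 is 5 (since 5·5 = 25 = 3·8 + 1), so t ≡ 5·1 = 5 ≡ 5 (mod 8).
    Then x = 19 + 117·5 = 604, valid modulo lcm(117, 8) = 936: x ≡ 604 (mod 936).
Verify: 604 mod 13 = 6 ✓, 604 mod 9 = 1 ✓, 604 mod 8 = 4 ✓.

x ≡ 604 (mod 936).


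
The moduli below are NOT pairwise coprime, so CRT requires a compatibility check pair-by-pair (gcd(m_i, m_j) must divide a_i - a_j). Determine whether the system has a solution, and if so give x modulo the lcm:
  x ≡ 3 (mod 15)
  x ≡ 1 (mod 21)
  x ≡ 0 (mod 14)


Moduli 15, 21, 14 are not pairwise coprime, so CRT works modulo lcm(m_i) when all pairwise compatibility conditions hold.
Pairwise compatibility: gcd(m_i, m_j) must divide a_i - a_j for every pair.
Merge one congruence at a time:
  Start: x ≡ 3 (mod 15).
  Combine with x ≡ 1 (mod 21): gcd(15, 21) = 3, and 1 - 3 = -2 is NOT divisible by 3.
    ⇒ system is inconsistent (no integer solution).

No solution (the system is inconsistent).


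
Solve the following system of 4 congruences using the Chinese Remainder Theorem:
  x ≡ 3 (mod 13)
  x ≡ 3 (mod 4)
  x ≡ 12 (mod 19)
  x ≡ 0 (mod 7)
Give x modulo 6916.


Product of moduli M = 13 · 4 · 19 · 7 = 6916.
Merge one congruence at a time:
  Start: x ≡ 3 (mod 13).
  Combine with x ≡ 3 (mod 4); new modulus lcm = 52.
    Write x = 3 + 13·t and substitute into x ≡ 3 (mod 4): 13·t ≡ 3 − 3 = 0 (mod 4).
    Reduce coefficients mod 4: 1·t ≡ 0 (mod 4).
    So t ≡ 0 (mod 4).
    Then x = 3 + 13·0 = 3, valid modulo lcm(13, 4) = 52: x ≡ 3 (mod 52).
  Combine with x ≡ 12 (mod 19); new modulus lcm = 988.
    Write x = 3 + 52·t and substitute into x ≡ 12 (mod 19): 52·t ≡ 12 − 3 = 9 (mod 19).
    Reduce coefficients mod 19: 14·t ≡ 9 (mod 19).
    The inverse of 14 mod 19 is 15 (since 14·15 = 210 = 11·19 + 1), so t ≡ 15·9 = 135 ≡ 2 (mod 19).
    Then x = 3 + 52·2 = 107, valid modulo lcm(52, 19) = 988: x ≡ 107 (mod 988).
  Combine with x ≡ 0 (mod 7); new modulus lcm = 6916.
    Write x = 107 + 988·t and substitute into x ≡ 0 (mod 7): 988·t ≡ 0 − 107 = -107 (mod 7).
    Reduce coefficients mod 7: 1·t ≡ 5 (mod 7).
    So t ≡ 5 (mod 7).
    Then x = 107 + 988·5 = 5047, valid modulo lcm(988, 7) = 6916: x ≡ 5047 (mod 6916).
Verify against each original: 5047 mod 13 = 3, 5047 mod 4 = 3, 5047 mod 19 = 12, 5047 mod 7 = 0.

x ≡ 5047 (mod 6916).


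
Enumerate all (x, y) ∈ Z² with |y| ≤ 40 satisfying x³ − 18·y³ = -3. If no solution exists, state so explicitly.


The equation is x³ - 18y³ = -3. For fixed y, x³ = 18·y³ − 3, so a solution requires the RHS to be a perfect cube.
Strategy: iterate y from -40 to 40, compute RHS = 18·y³ − 3, and check whether it is a (positive or negative) perfect cube.
Check small values of y:
  y = 0: RHS = -3 is not a perfect cube.
  y = 1: RHS = 15 is not a perfect cube.
  y = -1: RHS = -21 is not a perfect cube.
  y = 2: RHS = 141 is not a perfect cube.
  y = -2: RHS = -147 is not a perfect cube.
  y = 3: RHS = 483 is not a perfect cube.
  y = -3: RHS = -489 is not a perfect cube.
Continuing the search up to |y| = 40 finds no solutions either.
No (x, y) in the scanned range satisfies the equation.

No integer solutions with |y| ≤ 40.


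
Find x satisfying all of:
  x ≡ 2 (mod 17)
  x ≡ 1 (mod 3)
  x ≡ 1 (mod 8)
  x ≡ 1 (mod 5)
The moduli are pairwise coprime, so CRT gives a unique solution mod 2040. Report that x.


Product of moduli M = 17 · 3 · 8 · 5 = 2040.
Merge one congruence at a time:
  Start: x ≡ 2 (mod 17).
  Combine with x ≡ 1 (mod 3); new modulus lcm = 51.
    Write x = 2 + 17·t and substitute into x ≡ 1 (mod 3): 17·t ≡ 1 − 2 = -1 (mod 3).
    Reduce coefficients mod 3: 2·t ≡ 2 (mod 3).
    The inverse of 2 mod 3 is 2 (since 2·2 = 4 = 1·3 + 1), so t ≡ 2·2 = 4 ≡ 1 (mod 3).
    Then x = 2 + 17·1 = 19, valid modulo lcm(17, 3) = 51: x ≡ 19 (mod 51).
  Combine with x ≡ 1 (mod 8); new modulus lcm = 408.
    Write x = 19 + 51·t and substitute into x ≡ 1 (mod 8): 51·t ≡ 1 − 19 = -18 (mod 8).
    Reduce coefficients mod 8: 3·t ≡ 6 (mod 8).
    The inverse of 3 mod 8 is 3 (since 3·3 = 9 = 1·8 + 1), so t ≡ 3·6 = 18 ≡ 2 (mod 8).
    Then x = 19 + 51·2 = 121, valid modulo lcm(51, 8) = 408: x ≡ 121 (mod 408).
  Combine with x ≡ 1 (mod 5); new modulus lcm = 2040.
    Write x = 121 + 408·t and substitute into x ≡ 1 (mod 5): 408·t ≡ 1 − 121 = -120 (mod 5).
    Reduce coefficients mod 5: 3·t ≡ 0 (mod 5).
    The inverse of 3 mod 5 is 2 (since 3·2 = 6 = 1·5 + 1), so t ≡ 2·0 = 0 ≡ 0 (mod 5).
    Then x = 121 + 408·0 = 121, valid modulo lcm(408, 5) = 2040: x ≡ 121 (mod 2040).
Verify against each original: 121 mod 17 = 2, 121 mod 3 = 1, 121 mod 8 = 1, 121 mod 5 = 1.

x ≡ 121 (mod 2040).


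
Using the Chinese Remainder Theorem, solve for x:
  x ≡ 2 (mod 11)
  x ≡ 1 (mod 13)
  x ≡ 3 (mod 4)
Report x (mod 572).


Moduli 11, 13, 4 are pairwise coprime; by CRT there is a unique solution modulo M = 11 · 13 · 4 = 572.
Solve pairwise, accumulating the modulus:
  Start with x ≡ 2 (mod 11).
  Combine with x ≡ 1 (mod 13): since gcd(11, 13) = 1, we get a unique residue mod 143.
    Write x = 2 + 11·t and substitute into x ≡ 1 (mod 13): 11·t ≡ 1 − 2 = -1 (mod 13).
    Reduce coefficients mod 13: 11·t ≡ 12 (mod 13).
    The inverse of 11 mod 13 is 6 (since 11·6 = 66 = 5·13 + 1), so t ≡ 6·12 = 72 ≡ 7 (mod 13).
    Then x = 2 + 11·7 = 79, valid modulo lcm(11, 13) = 143: x ≡ 79 (mod 143).
  Combine with x ≡ 3 (mod 4): since gcd(143, 4) = 1, we get a unique residue mod 572.
    Write x = 79 + 143·t and substitute into x ≡ 3 (mod 4): 143·t ≡ 3 − 79 = -76 (mod 4).
    Reduce coefficients mod 4: 3·t ≡ 0 (mod 4).
    The inverse of 3 mod 4 is 3 (since 3·3 = 9 = 2·4 + 1), so t ≡ 3·0 = 0 ≡ 0 (mod 4).
    Then x = 79 + 143·0 = 79, valid modulo lcm(143, 4) = 572: x ≡ 79 (mod 572).
Verify: 79 mod 11 = 2 ✓, 79 mod 13 = 1 ✓, 79 mod 4 = 3 ✓.

x ≡ 79 (mod 572).


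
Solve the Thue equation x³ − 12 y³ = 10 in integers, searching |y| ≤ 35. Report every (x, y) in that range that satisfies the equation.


The equation is x³ - 12y³ = 10. For fixed y, x³ = 12·y³ + 10, so a solution requires the RHS to be a perfect cube.
Strategy: iterate y from -35 to 35, compute RHS = 12·y³ + 10, and check whether it is a (positive or negative) perfect cube.
Check small values of y:
  y = 0: RHS = 10 is not a perfect cube.
  y = 1: RHS = 22 is not a perfect cube.
  y = -1: RHS = -2 is not a perfect cube.
  y = 2: RHS = 106 is not a perfect cube.
  y = -2: RHS = -86 is not a perfect cube.
  y = 3: RHS = 334 is not a perfect cube.
  y = -3: RHS = -314 is not a perfect cube.
Continuing the search up to |y| = 35 finds no solutions either.
No (x, y) in the scanned range satisfies the equation.

No integer solutions with |y| ≤ 35.


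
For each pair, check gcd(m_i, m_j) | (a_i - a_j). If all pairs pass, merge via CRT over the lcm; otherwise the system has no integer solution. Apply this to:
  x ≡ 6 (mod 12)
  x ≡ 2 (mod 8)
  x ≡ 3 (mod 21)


Moduli 12, 8, 21 are not pairwise coprime, so CRT works modulo lcm(m_i) when all pairwise compatibility conditions hold.
Pairwise compatibility: gcd(m_i, m_j) must divide a_i - a_j for every pair.
Merge one congruence at a time:
  Start: x ≡ 6 (mod 12).
  Combine with x ≡ 2 (mod 8): gcd(12, 8) = 4; 2 - 6 = -4, which IS divisible by 4, so compatible.
    Write x = 6 + 12·t and substitute into x ≡ 2 (mod 8): 12·t ≡ 2 − 6 = -4 (mod 8).
    Divide the congruence (and modulus) by g = 4: 3·t ≡ -1 (mod 2).
    Reduce coefficients mod 2: 1·t ≡ 1 (mod 2).
    So t ≡ 1 (mod 2).
    Then x = 6 + 12·1 = 18, valid modulo lcm(12, 8) = 24: x ≡ 18 (mod 24).
  Combine with x ≡ 3 (mod 21): gcd(24, 21) = 3; 3 - 18 = -15, which IS divisible by 3, so compatible.
    Write x = 18 + 24·t and substitute into x ≡ 3 (mod 21): 24·t ≡ 3 − 18 = -15 (mod 21).
    Divide the congruence (and modulus) by g = 3: 8·t ≡ -5 (mod 7).
    Reduce coefficients mod 7: 1·t ≡ 2 (mod 7).
    So t ≡ 2 (mod 7).
    Then x = 18 + 24·2 = 66, valid modulo lcm(24, 21) = 168: x ≡ 66 (mod 168).
Verify: 66 mod 12 = 6, 66 mod 8 = 2, 66 mod 21 = 3.

x ≡ 66 (mod 168).


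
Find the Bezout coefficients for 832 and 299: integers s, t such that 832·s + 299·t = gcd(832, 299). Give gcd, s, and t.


Euclidean algorithm on (832, 299) — divide until remainder is 0:
  832 = 2 · 299 + 234
  299 = 1 · 234 + 65
  234 = 3 · 65 + 39
  65 = 1 · 39 + 26
  39 = 1 · 26 + 13
  26 = 2 · 13 + 0
gcd(832, 299) = 13.
Track Bezout coefficients alongside the remainders: start with r₀ = 832 = a·1 + b·0 (s = 1, t = 0) and r₁ = 299 = a·0 + b·1 (s = 0, t = 1); each new remainder r_{k+1} = r_{k-1} − q_k·r_k inherits s_{k+1} = s_{k-1} − q_k·s_k, t_{k+1} = t_{k-1} − q_k·t_k, so r_k = a·s_k + b·t_k at every step:
  q = 2: r = 234, s = 1 − 2·0 = 1, t = 0 − 2·1 = -2  (check: 832·1 + 299·(-2) = 234)
  q = 1: r = 65, s = 0 − 1·1 = -1, t = 1 − 1·(-2) = 3  (check: 832·(-1) + 299·3 = 65)
  q = 3: r = 39, s = 1 − 3·(-1) = 4, t = -2 − 3·3 = -11  (check: 832·4 + 299·(-11) = 39)
  q = 1: r = 26, s = -1 − 1·4 = -5, t = 3 − 1·(-11) = 14  (check: 832·(-5) + 299·14 = 26)
  q = 1: r = 13, s = 4 − 1·(-5) = 9, t = -11 − 1·14 = -25  (check: 832·9 + 299·(-25) = 13)
The row with r = 13 (the gcd) gives the Bezout coefficients s = 9, t = -25.
Result: 832 · (9) + 299 · (-25) = 13.

gcd(832, 299) = 13; s = 9, t = -25 (check: 832·9 + 299·(-25) = 13).


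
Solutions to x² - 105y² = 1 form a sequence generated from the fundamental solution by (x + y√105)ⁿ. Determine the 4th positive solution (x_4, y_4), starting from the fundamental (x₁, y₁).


Step 1: Find the fundamental solution (x₁, y₁) of x² - 105y² = 1.
  Expand √105 as a continued fraction. a₀ = ⌊√105⌋ = 10; iterate m_{k+1} = d_k·a_k − m_k, d_{k+1} = (105 − m_{k+1}²)/d_k, a_{k+1} = ⌊(a₀ + m_{k+1})/d_{k+1}⌋ (starting m₀ = 0, d₀ = 1), with convergents p_k = a_k·p_{k-1} + p_{k-2}, q_k = a_k·q_{k-1} + q_{k-2} (p₋₁ = 1, q₋₁ = 0):
  k = 0: a₀ = 10; p₀/q₀ = 10/1; p₀² − 105·q₀² = 100 − 105 = -5.
  k = 1: m = 10, d = 5, a = ⌊(10 + 10)/5⌋ = 4; p/q = (4·10 + 1)/(4·1 + 0) = 41/4; p² − 105·q² = 1681 − 1680 = 1.
  The first convergent with p² − 105·q² = 1 gives the fundamental solution (x₁, y₁) = (41, 4).
Step 2: Apply the recurrence (x_{n+1}, y_{n+1}) = (x₁x_n + 105y₁y_n, x₁y_n + y₁x_n) repeatedly.
  From (x_1, y_1) = (41, 4): x_2 = 41·41 + 105·4·4 = 3361; y_2 = 41·4 + 4·41 = 328.
  From (x_2, y_2) = (3361, 328): x_3 = 41·3361 + 105·4·328 = 275561; y_3 = 41·328 + 4·3361 = 26892.
  From (x_3, y_3) = (275561, 26892): x_4 = 41·275561 + 105·4·26892 = 22592641; y_4 = 41·26892 + 4·275561 = 2204816.
Step 3: Verify x_4² - 105·y_4² = 510427427354881 - 510427427354880 = 1 (should be 1). ✓

(x_1, y_1) = (41, 4); (x_4, y_4) = (22592641, 2204816).


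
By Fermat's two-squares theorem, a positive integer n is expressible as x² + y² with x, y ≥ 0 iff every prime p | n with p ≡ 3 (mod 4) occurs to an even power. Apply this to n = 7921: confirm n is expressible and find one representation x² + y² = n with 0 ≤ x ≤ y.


Step 1: Factor n = 7921 = 89^2.
Step 2: Check the mod-4 condition on each prime factor: 89 ≡ 1 (mod 4), exponent 2.
All primes ≡ 3 (mod 4) appear to even exponent (or don't appear), so by the two-squares theorem n IS expressible as a sum of two squares.
Step 3: Build a representation. Here n = 89 · 89 is a product of primes ≡ 1 (mod 4). Each prime p ≡ 1 (mod 4) is itself a sum of two squares; find a² by testing p − a² for a perfect square:
  89: 89 − 1² = 88, 89 − 2² = 85, 89 − 3² = 80, 89 − 4² = 73, 89 − 5² = 64 = 8² ⇒ 89 = 5² + 8².
  Combine using the Brahmagupta–Fibonacci identity (a² + b²)(c² + d²) = (ac − bd)² + (ad + bc)² = (ac + bd)² + (ad − bc)²:
  89 · 89 = 7921: from (5² + 8²)(5² + 8²), take (5·5 − 8·8, 5·8 + 8·5) = (25 − 64, 40 + 40) = (-39, 80); dropping signs (only squares matter) gives (39, 80); check 39² + 80² = 1521 + 6400 = 7921 ✓.
Step 4: Order so x ≤ y and verify: 39² + 80² = 1521 + 6400 = 7921 = n. ✓

n = 7921 = 39² + 80² (one valid representation with x ≤ y).


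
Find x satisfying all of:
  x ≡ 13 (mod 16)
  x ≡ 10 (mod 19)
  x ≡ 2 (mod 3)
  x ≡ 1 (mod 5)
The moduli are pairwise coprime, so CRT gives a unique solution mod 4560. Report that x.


Product of moduli M = 16 · 19 · 3 · 5 = 4560.
Merge one congruence at a time:
  Start: x ≡ 13 (mod 16).
  Combine with x ≡ 10 (mod 19); new modulus lcm = 304.
    Write x = 13 + 16·t and substitute into x ≡ 10 (mod 19): 16·t ≡ 10 − 13 = -3 (mod 19).
    Reduce coefficients mod 19: 16·t ≡ 16 (mod 19).
    The inverse of 16 mod 19 is 6 (since 16·6 = 96 = 5·19 + 1), so t ≡ 6·16 = 96 ≡ 1 (mod 19).
    Then x = 13 + 16·1 = 29, valid modulo lcm(16, 19) = 304: x ≡ 29 (mod 304).
  Combine with x ≡ 2 (mod 3); new modulus lcm = 912.
    Write x = 29 + 304·t and substitute into x ≡ 2 (mod 3): 304·t ≡ 2 − 29 = -27 (mod 3).
    Reduce coefficients mod 3: 1·t ≡ 0 (mod 3).
    So t ≡ 0 (mod 3).
    Then x = 29 + 304·0 = 29, valid modulo lcm(304, 3) = 912: x ≡ 29 (mod 912).
  Combine with x ≡ 1 (mod 5); new modulus lcm = 4560.
    Write x = 29 + 912·t and substitute into x ≡ 1 (mod 5): 912·t ≡ 1 − 29 = -28 (mod 5).
    Reduce coefficients mod 5: 2·t ≡ 2 (mod 5).
    The inverse of 2 mod 5 is 3 (since 2·3 = 6 = 1·5 + 1), so t ≡ 3·2 = 6 ≡ 1 (mod 5).
    Then x = 29 + 912·1 = 941, valid modulo lcm(912, 5) = 4560: x ≡ 941 (mod 4560).
Verify against each original: 941 mod 16 = 13, 941 mod 19 = 10, 941 mod 3 = 2, 941 mod 5 = 1.

x ≡ 941 (mod 4560).


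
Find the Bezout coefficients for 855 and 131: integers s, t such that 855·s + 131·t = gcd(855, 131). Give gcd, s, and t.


Euclidean algorithm on (855, 131) — divide until remainder is 0:
  855 = 6 · 131 + 69
  131 = 1 · 69 + 62
  69 = 1 · 62 + 7
  62 = 8 · 7 + 6
  7 = 1 · 6 + 1
  6 = 6 · 1 + 0
gcd(855, 131) = 1.
Track Bezout coefficients alongside the remainders: start with r₀ = 855 = a·1 + b·0 (s = 1, t = 0) and r₁ = 131 = a·0 + b·1 (s = 0, t = 1); each new remainder r_{k+1} = r_{k-1} − q_k·r_k inherits s_{k+1} = s_{k-1} − q_k·s_k, t_{k+1} = t_{k-1} − q_k·t_k, so r_k = a·s_k + b·t_k at every step:
  q = 6: r = 69, s = 1 − 6·0 = 1, t = 0 − 6·1 = -6  (check: 855·1 + 131·(-6) = 69)
  q = 1: r = 62, s = 0 − 1·1 = -1, t = 1 − 1·(-6) = 7  (check: 855·(-1) + 131·7 = 62)
  q = 1: r = 7, s = 1 − 1·(-1) = 2, t = -6 − 1·7 = -13  (check: 855·2 + 131·(-13) = 7)
  q = 8: r = 6, s = -1 − 8·2 = -17, t = 7 − 8·(-13) = 111  (check: 855·(-17) + 131·111 = 6)
  q = 1: r = 1, s = 2 − 1·(-17) = 19, t = -13 − 1·111 = -124  (check: 855·19 + 131·(-124) = 1)
The row with r = 1 (the gcd) gives the Bezout coefficients s = 19, t = -124.
Result: 855 · (19) + 131 · (-124) = 1.

gcd(855, 131) = 1; s = 19, t = -124 (check: 855·19 + 131·(-124) = 1).


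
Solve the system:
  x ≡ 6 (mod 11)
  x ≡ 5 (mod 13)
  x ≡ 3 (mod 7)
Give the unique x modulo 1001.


Moduli 11, 13, 7 are pairwise coprime; by CRT there is a unique solution modulo M = 11 · 13 · 7 = 1001.
Solve pairwise, accumulating the modulus:
  Start with x ≡ 6 (mod 11).
  Combine with x ≡ 5 (mod 13): since gcd(11, 13) = 1, we get a unique residue mod 143.
    Write x = 6 + 11·t and substitute into x ≡ 5 (mod 13): 11·t ≡ 5 − 6 = -1 (mod 13).
    Reduce coefficients mod 13: 11·t ≡ 12 (mod 13).
    The inverse of 11 mod 13 is 6 (since 11·6 = 66 = 5·13 + 1), so t ≡ 6·12 = 72 ≡ 7 (mod 13).
    Then x = 6 + 11·7 = 83, valid modulo lcm(11, 13) = 143: x ≡ 83 (mod 143).
  Combine with x ≡ 3 (mod 7): since gcd(143, 7) = 1, we get a unique residue mod 1001.
    Write x = 83 + 143·t and substitute into x ≡ 3 (mod 7): 143·t ≡ 3 − 83 = -80 (mod 7).
    Reduce coefficients mod 7: 3·t ≡ 4 (mod 7).
    The inverse of 3 mod 7 is 5 (since 3·5 = 15 = 2·7 + 1), so t ≡ 5·4 = 20 ≡ 6 (mod 7).
    Then x = 83 + 143·6 = 941, valid modulo lcm(143, 7) = 1001: x ≡ 941 (mod 1001).
Verify: 941 mod 11 = 6 ✓, 941 mod 13 = 5 ✓, 941 mod 7 = 3 ✓.

x ≡ 941 (mod 1001).


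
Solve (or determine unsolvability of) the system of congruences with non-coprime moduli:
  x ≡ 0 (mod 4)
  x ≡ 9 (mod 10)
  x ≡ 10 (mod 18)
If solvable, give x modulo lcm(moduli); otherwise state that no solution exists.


Moduli 4, 10, 18 are not pairwise coprime, so CRT works modulo lcm(m_i) when all pairwise compatibility conditions hold.
Pairwise compatibility: gcd(m_i, m_j) must divide a_i - a_j for every pair.
Merge one congruence at a time:
  Start: x ≡ 0 (mod 4).
  Combine with x ≡ 9 (mod 10): gcd(4, 10) = 2, and 9 - 0 = 9 is NOT divisible by 2.
    ⇒ system is inconsistent (no integer solution).

No solution (the system is inconsistent).


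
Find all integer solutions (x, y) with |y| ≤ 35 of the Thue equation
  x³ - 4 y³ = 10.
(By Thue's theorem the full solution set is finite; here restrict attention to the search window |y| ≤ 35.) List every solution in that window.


The equation is x³ - 4y³ = 10. For fixed y, x³ = 4·y³ + 10, so a solution requires the RHS to be a perfect cube.
Strategy: iterate y from -35 to 35, compute RHS = 4·y³ + 10, and check whether it is a (positive or negative) perfect cube.
Check small values of y:
  y = 0: RHS = 10 is not a perfect cube.
  y = 1: RHS = 14 is not a perfect cube.
  y = -1: RHS = 6 is not a perfect cube.
  y = 2: RHS = 42 is not a perfect cube.
  y = -2: RHS = -22 is not a perfect cube.
  y = 3: RHS = 118 is not a perfect cube.
  y = -3: RHS = -98 is not a perfect cube.
Continuing the search up to |y| = 35 finds no solutions either.
No (x, y) in the scanned range satisfies the equation.

No integer solutions with |y| ≤ 35.


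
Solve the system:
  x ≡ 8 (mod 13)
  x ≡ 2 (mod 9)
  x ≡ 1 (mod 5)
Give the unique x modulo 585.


Moduli 13, 9, 5 are pairwise coprime; by CRT there is a unique solution modulo M = 13 · 9 · 5 = 585.
Solve pairwise, accumulating the modulus:
  Start with x ≡ 8 (mod 13).
  Combine with x ≡ 2 (mod 9): since gcd(13, 9) = 1, we get a unique residue mod 117.
    Write x = 8 + 13·t and substitute into x ≡ 2 (mod 9): 13·t ≡ 2 − 8 = -6 (mod 9).
    Reduce coefficients mod 9: 4·t ≡ 3 (mod 9).
    The inverse of 4 mod 9 is 7 (since 4·7 = 28 = 3·9 + 1), so t ≡ 7·3 = 21 ≡ 3 (mod 9).
    Then x = 8 + 13·3 = 47, valid modulo lcm(13, 9) = 117: x ≡ 47 (mod 117).
  Combine with x ≡ 1 (mod 5): since gcd(117, 5) = 1, we get a unique residue mod 585.
    Write x = 47 + 117·t and substitute into x ≡ 1 (mod 5): 117·t ≡ 1 − 47 = -46 (mod 5).
    Reduce coefficients mod 5: 2·t ≡ 4 (mod 5).
    The inverse of 2 mod 5 is 3 (since 2·3 = 6 = 1·5 + 1), so t ≡ 3·4 = 12 ≡ 2 (mod 5).
    Then x = 47 + 117·2 = 281, valid modulo lcm(117, 5) = 585: x ≡ 281 (mod 585).
Verify: 281 mod 13 = 8 ✓, 281 mod 9 = 2 ✓, 281 mod 5 = 1 ✓.

x ≡ 281 (mod 585).


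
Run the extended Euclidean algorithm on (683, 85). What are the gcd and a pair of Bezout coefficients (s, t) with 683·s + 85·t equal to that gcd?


Euclidean algorithm on (683, 85) — divide until remainder is 0:
  683 = 8 · 85 + 3
  85 = 28 · 3 + 1
  3 = 3 · 1 + 0
gcd(683, 85) = 1.
Track Bezout coefficients alongside the remainders: start with r₀ = 683 = a·1 + b·0 (s = 1, t = 0) and r₁ = 85 = a·0 + b·1 (s = 0, t = 1); each new remainder r_{k+1} = r_{k-1} − q_k·r_k inherits s_{k+1} = s_{k-1} − q_k·s_k, t_{k+1} = t_{k-1} − q_k·t_k, so r_k = a·s_k + b·t_k at every step:
  q = 8: r = 3, s = 1 − 8·0 = 1, t = 0 − 8·1 = -8  (check: 683·1 + 85·(-8) = 3)
  q = 28: r = 1, s = 0 − 28·1 = -28, t = 1 − 28·(-8) = 225  (check: 683·(-28) + 85·225 = 1)
The row with r = 1 (the gcd) gives the Bezout coefficients s = -28, t = 225.
Result: 683 · (-28) + 85 · (225) = 1.

gcd(683, 85) = 1; s = -28, t = 225 (check: 683·(-28) + 85·225 = 1).


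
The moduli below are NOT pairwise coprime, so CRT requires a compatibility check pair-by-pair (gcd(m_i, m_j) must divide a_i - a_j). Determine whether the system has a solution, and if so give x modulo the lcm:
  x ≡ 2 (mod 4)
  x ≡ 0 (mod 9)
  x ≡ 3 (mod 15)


Moduli 4, 9, 15 are not pairwise coprime, so CRT works modulo lcm(m_i) when all pairwise compatibility conditions hold.
Pairwise compatibility: gcd(m_i, m_j) must divide a_i - a_j for every pair.
Merge one congruence at a time:
  Start: x ≡ 2 (mod 4).
  Combine with x ≡ 0 (mod 9): gcd(4, 9) = 1; 0 - 2 = -2, which IS divisible by 1, so compatible.
    Write x = 2 + 4·t and substitute into x ≡ 0 (mod 9): 4·t ≡ 0 − 2 = -2 (mod 9).
    Reduce coefficients mod 9: 4·t ≡ 7 (mod 9).
    The inverse of 4 mod 9 is 7 (since 4·7 = 28 = 3·9 + 1), so t ≡ 7·7 = 49 ≡ 4 (mod 9).
    Then x = 2 + 4·4 = 18, valid modulo lcm(4, 9) = 36: x ≡ 18 (mod 36).
  Combine with x ≡ 3 (mod 15): gcd(36, 15) = 3; 3 - 18 = -15, which IS divisible by 3, so compatible.
    Write x = 18 + 36·t and substitute into x ≡ 3 (mod 15): 36·t ≡ 3 − 18 = -15 (mod 15).
    Divide the congruence (and modulus) by g = 3: 12·t ≡ -5 (mod 5).
    Reduce coefficients mod 5: 2·t ≡ 0 (mod 5).
    The inverse of 2 mod 5 is 3 (since 2·3 = 6 = 1·5 + 1), so t ≡ 3·0 = 0 ≡ 0 (mod 5).
    Then x = 18 + 36·0 = 18, valid modulo lcm(36, 15) = 180: x ≡ 18 (mod 180).
Verify: 18 mod 4 = 2, 18 mod 9 = 0, 18 mod 15 = 3.

x ≡ 18 (mod 180).


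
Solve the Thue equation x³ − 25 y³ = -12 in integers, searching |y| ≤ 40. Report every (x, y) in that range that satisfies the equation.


The equation is x³ - 25y³ = -12. For fixed y, x³ = 25·y³ − 12, so a solution requires the RHS to be a perfect cube.
Strategy: iterate y from -40 to 40, compute RHS = 25·y³ − 12, and check whether it is a (positive or negative) perfect cube.
Check small values of y:
  y = 0: RHS = -12 is not a perfect cube.
  y = 1: RHS = 13 is not a perfect cube.
  y = -1: RHS = -37 is not a perfect cube.
  y = 2: RHS = 188 is not a perfect cube.
  y = -2: RHS = -212 is not a perfect cube.
  y = 3: RHS = 663 is not a perfect cube.
  y = -3: RHS = -687 is not a perfect cube.
Continuing the search up to |y| = 40 finds no solutions either.
No (x, y) in the scanned range satisfies the equation.

No integer solutions with |y| ≤ 40.


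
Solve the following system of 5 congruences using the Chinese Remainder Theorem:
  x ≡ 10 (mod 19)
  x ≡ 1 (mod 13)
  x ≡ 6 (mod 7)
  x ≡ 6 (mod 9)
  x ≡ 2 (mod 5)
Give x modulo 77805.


Product of moduli M = 19 · 13 · 7 · 9 · 5 = 77805.
Merge one congruence at a time:
  Start: x ≡ 10 (mod 19).
  Combine with x ≡ 1 (mod 13); new modulus lcm = 247.
    Write x = 10 + 19·t and substitute into x ≡ 1 (mod 13): 19·t ≡ 1 − 10 = -9 (mod 13).
    Reduce coefficients mod 13: 6·t ≡ 4 (mod 13).
    The inverse of 6 mod 13 is 11 (since 6·11 = 66 = 5·13 + 1), so t ≡ 11·4 = 44 ≡ 5 (mod 13).
    Then x = 10 + 19·5 = 105, valid modulo lcm(19, 13) = 247: x ≡ 105 (mod 247).
  Combine with x ≡ 6 (mod 7); new modulus lcm = 1729.
    Write x = 105 + 247·t and substitute into x ≡ 6 (mod 7): 247·t ≡ 6 − 105 = -99 (mod 7).
    Reduce coefficients mod 7: 2·t ≡ 6 (mod 7).
    The inverse of 2 mod 7 is 4 (since 2·4 = 8 = 1·7 + 1), so t ≡ 4·6 = 24 ≡ 3 (mod 7).
    Then x = 105 + 247·3 = 846, valid modulo lcm(247, 7) = 1729: x ≡ 846 (mod 1729).
  Combine with x ≡ 6 (mod 9); new modulus lcm = 15561.
    Write x = 846 + 1729·t and substitute into x ≡ 6 (mod 9): 1729·t ≡ 6 − 846 = -840 (mod 9).
    Reduce coefficients mod 9: 1·t ≡ 6 (mod 9).
    So t ≡ 6 (mod 9).
    Then x = 846 + 1729·6 = 11220, valid modulo lcm(1729, 9) = 15561: x ≡ 11220 (mod 15561).
  Combine with x ≡ 2 (mod 5); new modulus lcm = 77805.
    Write x = 11220 + 15561·t and substitute into x ≡ 2 (mod 5): 15561·t ≡ 2 − 11220 = -11218 (mod 5).
    Reduce coefficients mod 5: 1·t ≡ 2 (mod 5).
    So t ≡ 2 (mod 5).
    Then x = 11220 + 15561·2 = 42342, valid modulo lcm(15561, 5) = 77805: x ≡ 42342 (mod 77805).
Verify against each original: 42342 mod 19 = 10, 42342 mod 13 = 1, 42342 mod 7 = 6, 42342 mod 9 = 6, 42342 mod 5 = 2.

x ≡ 42342 (mod 77805).


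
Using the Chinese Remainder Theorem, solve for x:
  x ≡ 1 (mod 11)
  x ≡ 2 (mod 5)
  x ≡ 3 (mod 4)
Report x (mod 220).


Moduli 11, 5, 4 are pairwise coprime; by CRT there is a unique solution modulo M = 11 · 5 · 4 = 220.
Solve pairwise, accumulating the modulus:
  Start with x ≡ 1 (mod 11).
  Combine with x ≡ 2 (mod 5): since gcd(11, 5) = 1, we get a unique residue mod 55.
    Write x = 1 + 11·t and substitute into x ≡ 2 (mod 5): 11·t ≡ 2 − 1 = 1 (mod 5).
    Reduce coefficients mod 5: 1·t ≡ 1 (mod 5).
    So t ≡ 1 (mod 5).
    Then x = 1 + 11·1 = 12, valid modulo lcm(11, 5) = 55: x ≡ 12 (mod 55).
  Combine with x ≡ 3 (mod 4): since gcd(55, 4) = 1, we get a unique residue mod 220.
    Write x = 12 + 55·t and substitute into x ≡ 3 (mod 4): 55·t ≡ 3 − 12 = -9 (mod 4).
    Reduce coefficients mod 4: 3·t ≡ 3 (mod 4).
    The inverse of 3 mod 4 is 3 (since 3·3 = 9 = 2·4 + 1), so t ≡ 3·3 = 9 ≡ 1 (mod 4).
    Then x = 12 + 55·1 = 67, valid modulo lcm(55, 4) = 220: x ≡ 67 (mod 220).
Verify: 67 mod 11 = 1 ✓, 67 mod 5 = 2 ✓, 67 mod 4 = 3 ✓.

x ≡ 67 (mod 220).


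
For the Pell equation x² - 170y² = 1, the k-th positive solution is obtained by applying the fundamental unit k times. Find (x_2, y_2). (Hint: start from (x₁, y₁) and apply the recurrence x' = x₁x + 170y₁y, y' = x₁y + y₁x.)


Step 1: Find the fundamental solution (x₁, y₁) of x² - 170y² = 1.
  Expand √170 as a continued fraction. a₀ = ⌊√170⌋ = 13; iterate m_{k+1} = d_k·a_k − m_k, d_{k+1} = (170 − m_{k+1}²)/d_k, a_{k+1} = ⌊(a₀ + m_{k+1})/d_{k+1}⌋ (starting m₀ = 0, d₀ = 1), with convergents p_k = a_k·p_{k-1} + p_{k-2}, q_k = a_k·q_{k-1} + q_{k-2} (p₋₁ = 1, q₋₁ = 0):
  k = 0: a₀ = 13; p₀/q₀ = 13/1; p₀² − 170·q₀² = 169 − 170 = -1.
  k = 1: m = 13, d = 1, a = ⌊(13 + 13)/1⌋ = 26; p/q = (26·13 + 1)/(26·1 + 0) = 339/26; p² − 170·q² = 114921 − 114920 = 1.
  The first convergent with p² − 170·q² = 1 gives the fundamental solution (x₁, y₁) = (339, 26).
Step 2: Apply the recurrence (x_{n+1}, y_{n+1}) = (x₁x_n + 170y₁y_n, x₁y_n + y₁x_n) repeatedly.
  From (x_1, y_1) = (339, 26): x_2 = 339·339 + 170·26·26 = 229841; y_2 = 339·26 + 26·339 = 17628.
Step 3: Verify x_2² - 170·y_2² = 52826885281 - 52826885280 = 1 (should be 1). ✓

(x_1, y_1) = (339, 26); (x_2, y_2) = (229841, 17628).


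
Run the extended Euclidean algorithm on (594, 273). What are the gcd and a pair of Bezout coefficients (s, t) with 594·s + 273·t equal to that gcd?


Euclidean algorithm on (594, 273) — divide until remainder is 0:
  594 = 2 · 273 + 48
  273 = 5 · 48 + 33
  48 = 1 · 33 + 15
  33 = 2 · 15 + 3
  15 = 5 · 3 + 0
gcd(594, 273) = 3.
Track Bezout coefficients alongside the remainders: start with r₀ = 594 = a·1 + b·0 (s = 1, t = 0) and r₁ = 273 = a·0 + b·1 (s = 0, t = 1); each new remainder r_{k+1} = r_{k-1} − q_k·r_k inherits s_{k+1} = s_{k-1} − q_k·s_k, t_{k+1} = t_{k-1} − q_k·t_k, so r_k = a·s_k + b·t_k at every step:
  q = 2: r = 48, s = 1 − 2·0 = 1, t = 0 − 2·1 = -2  (check: 594·1 + 273·(-2) = 48)
  q = 5: r = 33, s = 0 − 5·1 = -5, t = 1 − 5·(-2) = 11  (check: 594·(-5) + 273·11 = 33)
  q = 1: r = 15, s = 1 − 1·(-5) = 6, t = -2 − 1·11 = -13  (check: 594·6 + 273·(-13) = 15)
  q = 2: r = 3, s = -5 − 2·6 = -17, t = 11 − 2·(-13) = 37  (check: 594·(-17) + 273·37 = 3)
The row with r = 3 (the gcd) gives the Bezout coefficients s = -17, t = 37.
Result: 594 · (-17) + 273 · (37) = 3.

gcd(594, 273) = 3; s = -17, t = 37 (check: 594·(-17) + 273·37 = 3).


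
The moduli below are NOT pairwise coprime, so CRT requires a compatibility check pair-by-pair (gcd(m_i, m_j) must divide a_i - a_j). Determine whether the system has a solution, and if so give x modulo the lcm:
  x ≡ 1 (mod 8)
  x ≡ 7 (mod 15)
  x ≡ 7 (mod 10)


Moduli 8, 15, 10 are not pairwise coprime, so CRT works modulo lcm(m_i) when all pairwise compatibility conditions hold.
Pairwise compatibility: gcd(m_i, m_j) must divide a_i - a_j for every pair.
Merge one congruence at a time:
  Start: x ≡ 1 (mod 8).
  Combine with x ≡ 7 (mod 15): gcd(8, 15) = 1; 7 - 1 = 6, which IS divisible by 1, so compatible.
    Write x = 1 + 8·t and substitute into x ≡ 7 (mod 15): 8·t ≡ 7 − 1 = 6 (mod 15).
    The inverse of 8 mod 15 is 2 (since 8·2 = 16 = 1·15 + 1), so t ≡ 2·6 = 12 ≡ 12 (mod 15).
    Then x = 1 + 8·12 = 97, valid modulo lcm(8, 15) = 120: x ≡ 97 (mod 120).
  Combine with x ≡ 7 (mod 10): gcd(120, 10) = 10; 7 - 97 = -90, which IS divisible by 10, so compatible.
    Write x = 97 + 120·t and substitute into x ≡ 7 (mod 10): 120·t ≡ 7 − 97 = -90 (mod 10).
    Divide the congruence (and modulus) by g = 10: 12·t ≡ -9 (mod 1).
    Modulo 1 every t works; take t = 0.
    Then x = 97 + 120·0 = 97, valid modulo lcm(120, 10) = 120: x ≡ 97 (mod 120).
Verify: 97 mod 8 = 1, 97 mod 15 = 7, 97 mod 10 = 7.

x ≡ 97 (mod 120).


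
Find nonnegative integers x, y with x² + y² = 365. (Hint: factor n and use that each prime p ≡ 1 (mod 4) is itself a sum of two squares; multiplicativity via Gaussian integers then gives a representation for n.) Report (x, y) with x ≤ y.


Step 1: Factor n = 365 = 5 · 73.
Step 2: Check the mod-4 condition on each prime factor: 5 ≡ 1 (mod 4), exponent 1; 73 ≡ 1 (mod 4), exponent 1.
All primes ≡ 3 (mod 4) appear to even exponent (or don't appear), so by the two-squares theorem n IS expressible as a sum of two squares.
Step 3: Build a representation. Here n = 5 · 73 is a product of primes ≡ 1 (mod 4). Each prime p ≡ 1 (mod 4) is itself a sum of two squares; find a² by testing p − a² for a perfect square:
  5: 5 − 1² = 4 = 2² ⇒ 5 = 1² + 2².
  73: 73 − 1² = 72, 73 − 2² = 69, 73 − 3² = 64 = 8² ⇒ 73 = 3² + 8².
  Combine using the Brahmagupta–Fibonacci identity (a² + b²)(c² + d²) = (ac − bd)² + (ad + bc)² = (ac + bd)² + (ad − bc)²:
  5 · 73 = 365: from (1² + 2²)(3² + 8²), take (1·3 − 2·8, 1·8 + 2·3) = (3 − 16, 8 + 6) = (-13, 14); dropping signs (only squares matter) gives (13, 14); check 13² + 14² = 169 + 196 = 365 ✓.
Step 4: Order so x ≤ y and verify: 13² + 14² = 169 + 196 = 365 = n. ✓

n = 365 = 13² + 14² (one valid representation with x ≤ y).


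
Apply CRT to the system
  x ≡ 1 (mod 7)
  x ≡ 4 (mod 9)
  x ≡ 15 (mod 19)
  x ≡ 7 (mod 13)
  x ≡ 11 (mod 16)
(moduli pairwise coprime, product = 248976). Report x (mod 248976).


Product of moduli M = 7 · 9 · 19 · 13 · 16 = 248976.
Merge one congruence at a time:
  Start: x ≡ 1 (mod 7).
  Combine with x ≡ 4 (mod 9); new modulus lcm = 63.
    Write x = 1 + 7·t and substitute into x ≡ 4 (mod 9): 7·t ≡ 4 − 1 = 3 (mod 9).
    The inverse of 7 mod 9 is 4 (since 7·4 = 28 = 3·9 + 1), so t ≡ 4·3 = 12 ≡ 3 (mod 9).
    Then x = 1 + 7·3 = 22, valid modulo lcm(7, 9) = 63: x ≡ 22 (mod 63).
  Combine with x ≡ 15 (mod 19); new modulus lcm = 1197.
    Write x = 22 + 63·t and substitute into x ≡ 15 (mod 19): 63·t ≡ 15 − 22 = -7 (mod 19).
    Reduce coefficients mod 19: 6·t ≡ 12 (mod 19).
    The inverse of 6 mod 19 is 16 (since 6·16 = 96 = 5·19 + 1), so t ≡ 16·12 = 192 ≡ 2 (mod 19).
    Then x = 22 + 63·2 = 148, valid modulo lcm(63, 19) = 1197: x ≡ 148 (mod 1197).
  Combine with x ≡ 7 (mod 13); new modulus lcm = 15561.
    Write x = 148 + 1197·t and substitute into x ≡ 7 (mod 13): 1197·t ≡ 7 − 148 = -141 (mod 13).
    Reduce coefficients mod 13: 1·t ≡ 2 (mod 13).
    So t ≡ 2 (mod 13).
    Then x = 148 + 1197·2 = 2542, valid modulo lcm(1197, 13) = 15561: x ≡ 2542 (mod 15561).
  Combine with x ≡ 11 (mod 16); new modulus lcm = 248976.
    Write x = 2542 + 15561·t and substitute into x ≡ 11 (mod 16): 15561·t ≡ 11 − 2542 = -2531 (mod 16).
    Reduce coefficients mod 16: 9·t ≡ 13 (mod 16).
    The inverse of 9 mod 16 is 9 (since 9·9 = 81 = 5·16 + 1), so t ≡ 9·13 = 117 ≡ 5 (mod 16).
    Then x = 2542 + 15561·5 = 80347, valid modulo lcm(15561, 16) = 248976: x ≡ 80347 (mod 248976).
Verify against each original: 80347 mod 7 = 1, 80347 mod 9 = 4, 80347 mod 19 = 15, 80347 mod 13 = 7, 80347 mod 16 = 11.

x ≡ 80347 (mod 248976).


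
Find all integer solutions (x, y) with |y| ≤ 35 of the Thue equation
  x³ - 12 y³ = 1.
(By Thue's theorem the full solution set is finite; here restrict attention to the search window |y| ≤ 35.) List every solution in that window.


The equation is x³ - 12y³ = 1. For fixed y, x³ = 12·y³ + 1, so a solution requires the RHS to be a perfect cube.
Strategy: iterate y from -35 to 35, compute RHS = 12·y³ + 1, and check whether it is a (positive or negative) perfect cube.
Check small values of y:
  y = 0: RHS = 1 = (1)³ ⇒ x = 1 works.
  y = 1: RHS = 13 is not a perfect cube.
  y = -1: RHS = -11 is not a perfect cube.
  y = 2: RHS = 97 is not a perfect cube.
  y = -2: RHS = -95 is not a perfect cube.
  y = 3: RHS = 325 is not a perfect cube.
  y = -3: RHS = -323 is not a perfect cube.
Continuing the search up to |y| = 35 finds no further solutions beyond those listed.
Collected solutions: (1, 0).

Solutions (with |y| ≤ 35): (1, 0).


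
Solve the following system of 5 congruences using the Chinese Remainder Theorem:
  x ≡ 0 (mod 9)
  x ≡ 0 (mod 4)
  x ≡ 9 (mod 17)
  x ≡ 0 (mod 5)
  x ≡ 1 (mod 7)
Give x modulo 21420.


Product of moduli M = 9 · 4 · 17 · 5 · 7 = 21420.
Merge one congruence at a time:
  Start: x ≡ 0 (mod 9).
  Combine with x ≡ 0 (mod 4); new modulus lcm = 36.
    Write x = 0 + 9·t and substitute into x ≡ 0 (mod 4): 9·t ≡ 0 − 0 = 0 (mod 4).
    Reduce coefficients mod 4: 1·t ≡ 0 (mod 4).
    So t ≡ 0 (mod 4).
    Then x = 0 + 9·0 = 0, valid modulo lcm(9, 4) = 36: x ≡ 0 (mod 36).
  Combine with x ≡ 9 (mod 17); new modulus lcm = 612.
    Write x = 0 + 36·t and substitute into x ≡ 9 (mod 17): 36·t ≡ 9 − 0 = 9 (mod 17).
    Reduce coefficients mod 17: 2·t ≡ 9 (mod 17).
    The inverse of 2 mod 17 is 9 (since 2·9 = 18 = 1·17 + 1), so t ≡ 9·9 = 81 ≡ 13 (mod 17).
    Then x = 0 + 36·13 = 468, valid modulo lcm(36, 17) = 612: x ≡ 468 (mod 612).
  Combine with x ≡ 0 (mod 5); new modulus lcm = 3060.
    Write x = 468 + 612·t and substitute into x ≡ 0 (mod 5): 612·t ≡ 0 − 468 = -468 (mod 5).
    Reduce coefficients mod 5: 2·t ≡ 2 (mod 5).
    The inverse of 2 mod 5 is 3 (since 2·3 = 6 = 1·5 + 1), so t ≡ 3·2 = 6 ≡ 1 (mod 5).
    Then x = 468 + 612·1 = 1080, valid modulo lcm(612, 5) = 3060: x ≡ 1080 (mod 3060).
  Combine with x ≡ 1 (mod 7); new modulus lcm = 21420.
    Write x = 1080 + 3060·t and substitute into x ≡ 1 (mod 7): 3060·t ≡ 1 − 1080 = -1079 (mod 7).
    Reduce coefficients mod 7: 1·t ≡ 6 (mod 7).
    So t ≡ 6 (mod 7).
    Then x = 1080 + 3060·6 = 19440, valid modulo lcm(3060, 7) = 21420: x ≡ 19440 (mod 21420).
Verify against each original: 19440 mod 9 = 0, 19440 mod 4 = 0, 19440 mod 17 = 9, 19440 mod 5 = 0, 19440 mod 7 = 1.

x ≡ 19440 (mod 21420).


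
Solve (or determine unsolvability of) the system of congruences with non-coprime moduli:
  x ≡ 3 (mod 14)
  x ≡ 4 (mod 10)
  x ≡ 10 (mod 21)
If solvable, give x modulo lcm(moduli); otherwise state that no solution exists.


Moduli 14, 10, 21 are not pairwise coprime, so CRT works modulo lcm(m_i) when all pairwise compatibility conditions hold.
Pairwise compatibility: gcd(m_i, m_j) must divide a_i - a_j for every pair.
Merge one congruence at a time:
  Start: x ≡ 3 (mod 14).
  Combine with x ≡ 4 (mod 10): gcd(14, 10) = 2, and 4 - 3 = 1 is NOT divisible by 2.
    ⇒ system is inconsistent (no integer solution).

No solution (the system is inconsistent).


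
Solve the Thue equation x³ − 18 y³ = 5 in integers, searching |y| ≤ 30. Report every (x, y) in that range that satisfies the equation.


The equation is x³ - 18y³ = 5. For fixed y, x³ = 18·y³ + 5, so a solution requires the RHS to be a perfect cube.
Strategy: iterate y from -30 to 30, compute RHS = 18·y³ + 5, and check whether it is a (positive or negative) perfect cube.
Check small values of y:
  y = 0: RHS = 5 is not a perfect cube.
  y = 1: RHS = 23 is not a perfect cube.
  y = -1: RHS = -13 is not a perfect cube.
  y = 2: RHS = 149 is not a perfect cube.
  y = -2: RHS = -139 is not a perfect cube.
  y = 3: RHS = 491 is not a perfect cube.
  y = -3: RHS = -481 is not a perfect cube.
Continuing the search up to |y| = 30 finds no solutions either.
No (x, y) in the scanned range satisfies the equation.

No integer solutions with |y| ≤ 30.


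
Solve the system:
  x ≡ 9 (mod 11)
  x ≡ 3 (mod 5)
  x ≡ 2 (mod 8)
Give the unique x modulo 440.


Moduli 11, 5, 8 are pairwise coprime; by CRT there is a unique solution modulo M = 11 · 5 · 8 = 440.
Solve pairwise, accumulating the modulus:
  Start with x ≡ 9 (mod 11).
  Combine with x ≡ 3 (mod 5): since gcd(11, 5) = 1, we get a unique residue mod 55.
    Write x = 9 + 11·t and substitute into x ≡ 3 (mod 5): 11·t ≡ 3 − 9 = -6 (mod 5).
    Reduce coefficients mod 5: 1·t ≡ 4 (mod 5).
    So t ≡ 4 (mod 5).
    Then x = 9 + 11·4 = 53, valid modulo lcm(11, 5) = 55: x ≡ 53 (mod 55).
  Combine with x ≡ 2 (mod 8): since gcd(55, 8) = 1, we get a unique residue mod 440.
    Write x = 53 + 55·t and substitute into x ≡ 2 (mod 8): 55·t ≡ 2 − 53 = -51 (mod 8).
    Reduce coefficients mod 8: 7·t ≡ 5 (mod 8).
    The inverse of 7 mod 8 is 7 (since 7·7 = 49 = 6·8 + 1), so t ≡ 7·5 = 35 ≡ 3 (mod 8).
    Then x = 53 + 55·3 = 218, valid modulo lcm(55, 8) = 440: x ≡ 218 (mod 440).
Verify: 218 mod 11 = 9 ✓, 218 mod 5 = 3 ✓, 218 mod 8 = 2 ✓.

x ≡ 218 (mod 440).


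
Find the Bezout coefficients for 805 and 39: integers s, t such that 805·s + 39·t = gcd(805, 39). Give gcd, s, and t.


Euclidean algorithm on (805, 39) — divide until remainder is 0:
  805 = 20 · 39 + 25
  39 = 1 · 25 + 14
  25 = 1 · 14 + 11
  14 = 1 · 11 + 3
  11 = 3 · 3 + 2
  3 = 1 · 2 + 1
  2 = 2 · 1 + 0
gcd(805, 39) = 1.
Track Bezout coefficients alongside the remainders: start with r₀ = 805 = a·1 + b·0 (s = 1, t = 0) and r₁ = 39 = a·0 + b·1 (s = 0, t = 1); each new remainder r_{k+1} = r_{k-1} − q_k·r_k inherits s_{k+1} = s_{k-1} − q_k·s_k, t_{k+1} = t_{k-1} − q_k·t_k, so r_k = a·s_k + b·t_k at every step:
  q = 20: r = 25, s = 1 − 20·0 = 1, t = 0 − 20·1 = -20  (check: 805·1 + 39·(-20) = 25)
  q = 1: r = 14, s = 0 − 1·1 = -1, t = 1 − 1·(-20) = 21  (check: 805·(-1) + 39·21 = 14)
  q = 1: r = 11, s = 1 − 1·(-1) = 2, t = -20 − 1·21 = -41  (check: 805·2 + 39·(-41) = 11)
  q = 1: r = 3, s = -1 − 1·2 = -3, t = 21 − 1·(-41) = 62  (check: 805·(-3) + 39·62 = 3)
  q = 3: r = 2, s = 2 − 3·(-3) = 11, t = -41 − 3·62 = -227  (check: 805·11 + 39·(-227) = 2)
  q = 1: r = 1, s = -3 − 1·11 = -14, t = 62 − 1·(-227) = 289  (check: 805·(-14) + 39·289 = 1)
The row with r = 1 (the gcd) gives the Bezout coefficients s = -14, t = 289.
Result: 805 · (-14) + 39 · (289) = 1.

gcd(805, 39) = 1; s = -14, t = 289 (check: 805·(-14) + 39·289 = 1).
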